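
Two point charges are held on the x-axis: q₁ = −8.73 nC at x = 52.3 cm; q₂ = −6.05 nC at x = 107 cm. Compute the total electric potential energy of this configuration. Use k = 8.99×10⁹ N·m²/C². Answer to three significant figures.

8.68×10⁻⁷ J

The assembly work is the sum of pairwise potential energies, U = Σ_{i<j} kqᵢqⱼ/rᵢⱼ.
Pair separations: r₁₂ = 0.547 m.
U = (8.68×10⁻⁷) = 8.68×10⁻⁷ J.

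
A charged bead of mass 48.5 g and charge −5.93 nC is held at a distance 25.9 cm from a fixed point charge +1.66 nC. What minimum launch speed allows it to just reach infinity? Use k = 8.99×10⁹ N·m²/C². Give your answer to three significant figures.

To just escape, total mechanical energy must reach zero at infinity: ½mv²_min + U = 0, so ½mv²_min = −U = |kQq|/r.
|U| = |kQq|/r = (8.99×10⁹ N·m²/C²)(1.66×10⁻⁹)(5.93×10⁻⁹)/(0.259) = 3.42×10⁻⁷ J.
v_min = √(2|U|/m) = √(2·3.42×10⁻⁷/0.0485) = 3.75×10⁻³ m/s.

3.75×10⁻³ m/s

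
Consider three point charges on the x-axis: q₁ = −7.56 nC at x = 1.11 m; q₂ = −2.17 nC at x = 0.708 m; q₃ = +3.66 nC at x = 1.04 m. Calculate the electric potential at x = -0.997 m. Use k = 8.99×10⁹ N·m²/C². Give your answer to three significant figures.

-27.5 V

The total potential is the scalar sum of each charge's contribution, V = Σ kqᵢ/rᵢ.
Distances from the field point to each charge: r₁ = 2.11 m, r₂ = 1.71 m, r₃ = 2.04 m.
V = k[(-7.56×10⁻⁹)/(2.11) + (-2.17×10⁻⁹)/(1.71) + (3.66×10⁻⁹)/(2.04)] = -27.5 V.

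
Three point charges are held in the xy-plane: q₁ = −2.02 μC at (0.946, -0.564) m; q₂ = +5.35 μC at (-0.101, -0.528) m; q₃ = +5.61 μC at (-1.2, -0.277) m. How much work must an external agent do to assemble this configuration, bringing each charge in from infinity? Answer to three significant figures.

The assembly work is the sum of pairwise potential energies, U = Σ_{i<j} kqᵢqⱼ/rᵢⱼ.
Pair separations: r₁₂ = 1.05 m, r₁₃ = 2.17 m, r₂₃ = 1.13 m.
U = (-0.0927) + (-0.0471) + (0.239) = 0.0996 J.

0.0996 J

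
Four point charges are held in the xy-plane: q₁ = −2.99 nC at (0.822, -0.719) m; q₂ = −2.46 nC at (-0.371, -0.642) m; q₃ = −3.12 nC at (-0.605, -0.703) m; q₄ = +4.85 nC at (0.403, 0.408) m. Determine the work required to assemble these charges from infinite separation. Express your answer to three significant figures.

The work to assemble the configuration equals its total potential energy, U = Σ kqᵢqⱼ/rᵢⱼ over all pairs.
Pair separations: r₁₂ = 1.20 m, r₁₃ = 1.43 m, r₁₄ = 1.20 m, r₂₃ = 0.242 m, r₂₄ = 1.30 m, r₃₄ = 1.50 m.
Summing all 6 pair terms gives U = 1.18×10⁻⁷ J.

1.18×10⁻⁷ J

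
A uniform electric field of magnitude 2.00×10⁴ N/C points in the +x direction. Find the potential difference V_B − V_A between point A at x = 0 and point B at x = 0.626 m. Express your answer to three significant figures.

-1.25×10⁴ V

In a uniform field, potential decreases in the direction of E: V_B − V_A = −E·Δx.
V_B − V_A = −(2.00×10⁴ V/m)(0.626 m) = -1.25×10⁴ V.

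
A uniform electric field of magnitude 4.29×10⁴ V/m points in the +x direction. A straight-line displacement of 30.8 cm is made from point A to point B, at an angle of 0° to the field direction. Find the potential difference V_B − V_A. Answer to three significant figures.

Only the component of displacement along E changes the potential: ΔV = −E·d·cosθ.
ΔV = −(4.29×10⁴ V/m)(0.308 m)cos0° = -1.32×10⁴ V.

-1.32×10⁴ V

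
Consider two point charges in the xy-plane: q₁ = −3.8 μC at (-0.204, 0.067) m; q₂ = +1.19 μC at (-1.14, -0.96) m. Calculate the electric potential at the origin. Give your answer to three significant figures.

-1.52×10⁵ V

The total potential is the scalar sum of each charge's contribution, V = Σ kqᵢ/rᵢ.
Distances from the field point to each charge: r₁ = 0.215 m, r₂ = 1.49 m.
V = k[(-3.80×10⁻⁶)/(0.215) + (1.19×10⁻⁶)/(1.49)] = -1.52×10⁵ V.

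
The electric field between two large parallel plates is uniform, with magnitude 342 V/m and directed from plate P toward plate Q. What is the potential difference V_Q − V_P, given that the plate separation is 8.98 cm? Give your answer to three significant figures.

In a uniform field, potential decreases in the direction of E: ΔV = −E·d for a displacement d parallel to E.
Going from P to Q is a displacement of 8.98 cm along the field, so V_Q − V_P = −Ed = -30.7 V.

-30.7 V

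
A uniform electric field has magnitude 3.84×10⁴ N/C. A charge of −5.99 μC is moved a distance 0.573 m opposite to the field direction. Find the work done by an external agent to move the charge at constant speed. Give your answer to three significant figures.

-0.132 J

The potential change for a displacement 0.573 m opposite to the field direction is ΔV = +Ed = 2.20×10⁴ V.
W_ext = qΔV = -0.132 J.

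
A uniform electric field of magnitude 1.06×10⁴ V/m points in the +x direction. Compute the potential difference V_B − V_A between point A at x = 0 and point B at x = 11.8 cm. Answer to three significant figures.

In a uniform field, potential decreases in the direction of E: V_B − V_A = −E·Δx.
V_B − V_A = −(1.06×10⁴ V/m)(0.118 m) = -1250 V.

-1250 V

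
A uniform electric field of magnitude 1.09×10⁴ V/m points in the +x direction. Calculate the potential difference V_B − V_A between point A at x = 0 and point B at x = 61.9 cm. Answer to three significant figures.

In a uniform field, potential decreases in the direction of E: V_B − V_A = −E·Δx.
V_B − V_A = −(1.09×10⁴ V/m)(0.619 m) = -6750 V.

-6750 V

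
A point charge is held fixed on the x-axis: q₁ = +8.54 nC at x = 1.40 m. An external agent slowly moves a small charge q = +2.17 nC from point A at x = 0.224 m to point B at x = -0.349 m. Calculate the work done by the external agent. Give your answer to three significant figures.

For quasistatic motion the external work equals the change in potential energy: W_ext = qΔV = q(V_B − V_A).
At A: distance to the source charge is 1.18 m; V_A = kq₁/r = 65.3 V.
At B: distance to the source charge is 1.75 m; V_B = kq₁/r = 43.9 V.
ΔV = V_B − V_A = -21.4 V.
W_ext = qΔV = (2.17×10⁻⁹ C)(-21.4 V) = -4.64×10⁻⁸ J.

-4.64×10⁻⁸ J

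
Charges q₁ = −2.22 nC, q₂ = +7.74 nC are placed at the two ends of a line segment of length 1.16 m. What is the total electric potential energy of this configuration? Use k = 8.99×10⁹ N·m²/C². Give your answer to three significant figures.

The assembly work is the sum of pairwise potential energies, U = Σ_{i<j} kqᵢqⱼ/rᵢⱼ.
The separation is r = 1.16 m.
U = (-1.33×10⁻⁷) = -1.33×10⁻⁷ J.

-1.33×10⁻⁷ J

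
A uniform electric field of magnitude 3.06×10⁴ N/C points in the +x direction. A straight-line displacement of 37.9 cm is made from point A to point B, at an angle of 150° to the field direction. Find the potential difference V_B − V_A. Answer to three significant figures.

1.00×10⁴ V

Only the component of displacement along E changes the potential: ΔV = −E·d·cosθ.
ΔV = −(3.06×10⁴ V/m)(0.379 m)cos150° = 1.00×10⁴ V.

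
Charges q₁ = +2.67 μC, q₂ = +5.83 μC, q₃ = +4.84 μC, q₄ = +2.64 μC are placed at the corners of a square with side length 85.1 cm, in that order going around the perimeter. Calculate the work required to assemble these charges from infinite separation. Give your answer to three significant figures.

0.883 J

The work to assemble the configuration equals its total potential energy, U = Σ kqᵢqⱼ/rᵢⱼ over all pairs.
The four side pairs have separation 0.851 m and the two diagonal pairs 1.20 m.
Summing all 6 pair terms gives U = 0.883 J.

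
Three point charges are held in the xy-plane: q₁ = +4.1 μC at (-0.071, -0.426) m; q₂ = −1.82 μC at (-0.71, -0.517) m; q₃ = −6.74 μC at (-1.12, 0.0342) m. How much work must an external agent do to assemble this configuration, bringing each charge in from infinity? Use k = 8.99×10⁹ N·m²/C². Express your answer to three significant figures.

-0.160 J

The work to assemble the configuration equals its total potential energy, U = Σ kqᵢqⱼ/rᵢⱼ over all pairs.
Pair separations: r₁₂ = 0.645 m, r₁₃ = 1.15 m, r₂₃ = 0.687 m.
U = (-0.104) + (-0.217) + (0.161) = -0.160 J.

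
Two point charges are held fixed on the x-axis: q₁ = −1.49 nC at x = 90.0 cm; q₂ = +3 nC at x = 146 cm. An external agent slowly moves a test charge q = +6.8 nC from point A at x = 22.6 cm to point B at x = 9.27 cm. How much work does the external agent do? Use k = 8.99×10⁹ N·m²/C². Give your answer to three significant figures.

7.83×10⁻⁹ J

For quasistatic motion the external work equals the change in potential energy: W_ext = qΔV = q(V_B − V_A).
At A: distances to the source charges are 0.674 m, 1.23 m; V_A = Σ kqᵢ/rᵢ = 1.98 V.
At B: distances to the source charges are 0.807 m, 1.37 m; V_B = Σ kqᵢ/rᵢ = 3.13 V.
ΔV = V_B − V_A = 1.15 V.
W_ext = qΔV = (6.80×10⁻⁹ C)(1.15 V) = 7.83×10⁻⁹ J.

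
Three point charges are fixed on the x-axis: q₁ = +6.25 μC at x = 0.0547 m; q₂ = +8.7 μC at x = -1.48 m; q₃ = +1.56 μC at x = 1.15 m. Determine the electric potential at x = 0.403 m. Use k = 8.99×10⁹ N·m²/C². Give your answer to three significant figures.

2.22×10⁵ V

The total potential is the scalar sum of each charge's contribution, V = Σ kqᵢ/rᵢ.
Distances from the field point to each charge: r₁ = 0.348 m, r₂ = 1.88 m, r₃ = 0.747 m.
V = k[(6.25×10⁻⁶)/(0.348) + (8.70×10⁻⁶)/(1.88) + (1.56×10⁻⁶)/(0.747)] = 2.22×10⁵ V.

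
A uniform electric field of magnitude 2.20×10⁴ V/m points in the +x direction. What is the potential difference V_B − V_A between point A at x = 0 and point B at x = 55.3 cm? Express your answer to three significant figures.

-1.22×10⁴ V

In a uniform field, potential decreases in the direction of E: V_B − V_A = −E·Δx.
V_B − V_A = −(2.20×10⁴ V/m)(0.553 m) = -1.22×10⁴ V.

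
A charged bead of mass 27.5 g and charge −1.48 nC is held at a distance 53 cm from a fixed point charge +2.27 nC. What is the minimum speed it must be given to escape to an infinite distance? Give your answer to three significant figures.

To just escape, total mechanical energy must reach zero at infinity: ½mv²_min + U = 0, so ½mv²_min = −U = |kQq|/r.
|U| = |kQq|/r = (8.99×10⁹ N·m²/C²)(2.27×10⁻⁹)(1.48×10⁻⁹)/(0.530) = 5.70×10⁻⁸ J.
v_min = √(2|U|/m) = √(2·5.70×10⁻⁸/0.0275) = 2.04×10⁻³ m/s.

2.04×10⁻³ m/s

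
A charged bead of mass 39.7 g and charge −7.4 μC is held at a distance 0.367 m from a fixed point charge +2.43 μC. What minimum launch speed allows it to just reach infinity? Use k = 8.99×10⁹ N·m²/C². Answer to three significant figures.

4.71 m/s

To just escape, total mechanical energy must reach zero at infinity: ½mv²_min + U = 0, so ½mv²_min = −U = |kQq|/r.
|U| = |kQq|/r = (8.99×10⁹ N·m²/C²)(2.43×10⁻⁶)(7.40×10⁻⁶)/(0.367) = 0.440 J.
v_min = √(2|U|/m) = √(2·0.440/0.0397) = 4.71 m/s.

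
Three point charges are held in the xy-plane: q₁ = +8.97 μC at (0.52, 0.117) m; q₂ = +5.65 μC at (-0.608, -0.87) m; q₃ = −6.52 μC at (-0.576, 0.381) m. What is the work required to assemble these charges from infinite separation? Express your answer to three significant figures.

The work to assemble the configuration equals its total potential energy, U = Σ kqᵢqⱼ/rᵢⱼ over all pairs.
Pair separations: r₁₂ = 1.50 m, r₁₃ = 1.13 m, r₂₃ = 1.25 m.
U = (0.304) + (-0.466) + (-0.265) = -0.427 J.

-0.427 J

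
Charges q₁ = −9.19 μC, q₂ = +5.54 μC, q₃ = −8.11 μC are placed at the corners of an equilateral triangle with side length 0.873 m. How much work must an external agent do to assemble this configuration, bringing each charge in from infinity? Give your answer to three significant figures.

The assembly work is the sum of pairwise potential energies, U = Σ_{i<j} kqᵢqⱼ/rᵢⱼ.
All three pair separations equal the side length, 0.873 m.
U = (-0.524) + (0.768) + (-0.463) = -0.219 J.

-0.219 J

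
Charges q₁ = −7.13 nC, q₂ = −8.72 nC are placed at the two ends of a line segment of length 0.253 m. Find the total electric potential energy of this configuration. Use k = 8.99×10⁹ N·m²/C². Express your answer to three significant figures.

2.21×10⁻⁶ J

The assembly work is the sum of pairwise potential energies, U = Σ_{i<j} kqᵢqⱼ/rᵢⱼ.
The separation is r = 0.253 m.
U = (2.21×10⁻⁶) = 2.21×10⁻⁶ J.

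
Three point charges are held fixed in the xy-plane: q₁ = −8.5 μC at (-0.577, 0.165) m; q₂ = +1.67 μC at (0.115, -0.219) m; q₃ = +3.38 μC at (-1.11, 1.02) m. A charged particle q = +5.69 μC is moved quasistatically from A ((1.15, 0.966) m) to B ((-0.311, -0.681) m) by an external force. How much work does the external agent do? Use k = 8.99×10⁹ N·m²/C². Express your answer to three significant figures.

For quasistatic motion the external work equals the change in potential energy: W_ext = qΔV = q(V_B − V_A).
At A: distances to the source charges are 1.90 m, 1.57 m, 2.26 m; V_A = Σ kqᵢ/rᵢ = -1.72×10⁴ V.
At B: distances to the source charges are 0.887 m, 0.628 m, 1.88 m; V_B = Σ kqᵢ/rᵢ = -4.61×10⁴ V.
ΔV = V_B − V_A = -2.90×10⁴ V.
W_ext = qΔV = (5.69×10⁻⁶ C)(-2.90×10⁴ V) = -0.165 J.

-0.165 J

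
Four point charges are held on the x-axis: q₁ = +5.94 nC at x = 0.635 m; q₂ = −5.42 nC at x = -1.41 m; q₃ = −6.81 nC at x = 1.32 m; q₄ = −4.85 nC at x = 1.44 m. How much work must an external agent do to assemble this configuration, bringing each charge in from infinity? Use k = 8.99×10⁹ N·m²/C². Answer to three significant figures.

The work to assemble the configuration equals its total potential energy, U = Σ kqᵢqⱼ/rᵢⱼ over all pairs.
Pair separations: r₁₂ = 2.04 m, r₁₃ = 0.685 m, r₁₄ = 0.805 m, r₂₃ = 2.73 m, r₂₄ = 2.85 m, r₃₄ = 0.120 m.
Summing all 6 pair terms gives U = 1.68×10⁻⁶ J.

1.68×10⁻⁶ J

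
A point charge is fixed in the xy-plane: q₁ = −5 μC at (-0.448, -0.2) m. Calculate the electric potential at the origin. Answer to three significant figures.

-9.16×10⁴ V

Electric potential is a scalar, so the contributions from each charge add algebraically: V = Σ kqᵢ/rᵢ.
Distances from the field point to each charge: r₁ = 0.491 m.
V = k[(-5.00×10⁻⁶)/(0.491)] = -9.16×10⁴ V.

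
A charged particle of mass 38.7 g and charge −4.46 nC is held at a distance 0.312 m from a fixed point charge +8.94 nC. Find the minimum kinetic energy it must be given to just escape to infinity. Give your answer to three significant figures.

To just escape, total mechanical energy must reach zero at infinity: ½mv²_min + U = 0, so ½mv²_min = −U = |kQq|/r.
|U| = |kQq|/r = (8.99×10⁹ N·m²/C²)(8.94×10⁻⁹)(4.46×10⁻⁹)/(0.312) = 1.15×10⁻⁶ J.

1.15×10⁻⁶ J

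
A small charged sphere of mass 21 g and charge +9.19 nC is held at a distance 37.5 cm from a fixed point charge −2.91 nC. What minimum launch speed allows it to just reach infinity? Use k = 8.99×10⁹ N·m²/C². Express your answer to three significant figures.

To just escape, total mechanical energy must reach zero at infinity: ½mv²_min + U = 0, so ½mv²_min = −U = |kQq|/r.
|U| = |kQq|/r = (8.99×10⁹ N·m²/C²)(2.91×10⁻⁹)(9.19×10⁻⁹)/(0.375) = 6.41×10⁻⁷ J.
v_min = √(2|U|/m) = √(2·6.41×10⁻⁷/0.0210) = 7.81×10⁻³ m/s.

7.81×10⁻³ m/s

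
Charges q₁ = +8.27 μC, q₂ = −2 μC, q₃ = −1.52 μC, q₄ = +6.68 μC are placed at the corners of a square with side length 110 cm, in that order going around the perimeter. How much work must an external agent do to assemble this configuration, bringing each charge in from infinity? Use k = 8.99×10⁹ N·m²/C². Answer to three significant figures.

0.108 J

The work to assemble the configuration equals its total potential energy, U = Σ kqᵢqⱼ/rᵢⱼ over all pairs.
The four side pairs have separation 1.10 m and the two diagonal pairs 1.56 m.
Summing all 6 pair terms gives U = 0.108 J.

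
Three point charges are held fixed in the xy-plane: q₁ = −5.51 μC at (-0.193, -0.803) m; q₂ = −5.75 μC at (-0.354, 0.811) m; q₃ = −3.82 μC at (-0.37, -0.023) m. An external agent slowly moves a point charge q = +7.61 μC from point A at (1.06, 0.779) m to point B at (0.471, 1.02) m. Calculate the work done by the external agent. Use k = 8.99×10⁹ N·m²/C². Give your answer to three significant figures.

For quasistatic motion the external work equals the change in potential energy: W_ext = qΔV = q(V_B − V_A).
At A: distances to the source charges are 2.02 m, 1.41 m, 1.64 m; V_A = Σ kqᵢ/rᵢ = -8.20×10⁴ V.
At B: distances to the source charges are 1.94 m, 0.851 m, 1.34 m; V_B = Σ kqᵢ/rᵢ = -1.12×10⁵ V.
ΔV = V_B − V_A = -2.99×10⁴ V.
W_ext = qΔV = (7.61×10⁻⁶ C)(-2.99×10⁴ V) = -0.227 J.

-0.227 J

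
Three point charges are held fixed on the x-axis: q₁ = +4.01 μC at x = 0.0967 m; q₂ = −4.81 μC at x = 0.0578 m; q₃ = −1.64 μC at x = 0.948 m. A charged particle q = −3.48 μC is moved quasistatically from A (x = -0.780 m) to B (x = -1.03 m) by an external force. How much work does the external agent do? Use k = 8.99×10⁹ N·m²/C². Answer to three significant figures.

For quasistatic motion the external work equals the change in potential energy: W_ext = qΔV = q(V_B − V_A).
At A: distances to the source charges are 0.877 m, 0.838 m, 1.73 m; V_A = Σ kqᵢ/rᵢ = -1.90×10⁴ V.
At B: distances to the source charges are 1.13 m, 1.09 m, 1.98 m; V_B = Σ kqᵢ/rᵢ = -1.52×10⁴ V.
ΔV = V_B − V_A = 3820 V.
W_ext = qΔV = (-3.48×10⁻⁶ C)(3820 V) = -0.0133 J.

-0.0133 J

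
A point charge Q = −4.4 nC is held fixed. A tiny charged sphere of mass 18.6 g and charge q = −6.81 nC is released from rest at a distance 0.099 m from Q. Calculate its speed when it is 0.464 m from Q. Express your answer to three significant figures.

0.0152 m/s

Only the electrostatic force acts, so mechanical energy is conserved: ½mv² = U₁ − U₂ = kQq(1/r₁ − 1/r₂).
U₁ − U₂ = (8.99×10⁹ N·m²/C²)(-4.40×10⁻⁹ C)(-6.81×10⁻⁹ C)(1/0.0990 − 1/0.464) = 2.14×10⁻⁶ J.
v = √(2·2.14×10⁻⁶/0.0186) = 0.0152 m/s.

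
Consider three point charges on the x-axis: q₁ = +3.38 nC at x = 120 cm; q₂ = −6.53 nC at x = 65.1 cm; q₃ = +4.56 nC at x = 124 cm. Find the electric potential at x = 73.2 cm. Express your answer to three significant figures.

-579 V

Electric potential is a scalar, so the contributions from each charge add algebraically: V = Σ kqᵢ/rᵢ.
Distances from the field point to each charge: r₁ = 0.468 m, r₂ = 0.0810 m, r₃ = 0.508 m.
V = k[(3.38×10⁻⁹)/(0.468) + (-6.53×10⁻⁹)/(0.0810) + (4.56×10⁻⁹)/(0.508)] = -579 V.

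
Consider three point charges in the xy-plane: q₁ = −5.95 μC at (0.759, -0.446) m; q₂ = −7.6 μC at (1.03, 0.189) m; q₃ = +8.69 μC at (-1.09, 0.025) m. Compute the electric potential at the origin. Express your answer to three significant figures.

-5.44×10⁴ V

Electric potential is a scalar, so the contributions from each charge add algebraically: V = Σ kqᵢ/rᵢ.
Distances from the field point to each charge: r₁ = 0.880 m, r₂ = 1.05 m, r₃ = 1.09 m.
V = k[(-5.95×10⁻⁶)/(0.880) + (-7.60×10⁻⁶)/(1.05) + (8.69×10⁻⁶)/(1.09)] = -5.44×10⁴ V.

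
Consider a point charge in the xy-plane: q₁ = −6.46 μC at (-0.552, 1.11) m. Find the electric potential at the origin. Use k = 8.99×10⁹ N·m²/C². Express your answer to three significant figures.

The total potential is the scalar sum of each charge's contribution, V = Σ kqᵢ/rᵢ.
Distances from the field point to each charge: r₁ = 1.24 m.
V = k[(-6.46×10⁻⁶)/(1.24)] = -4.68×10⁴ V.

-4.68×10⁴ V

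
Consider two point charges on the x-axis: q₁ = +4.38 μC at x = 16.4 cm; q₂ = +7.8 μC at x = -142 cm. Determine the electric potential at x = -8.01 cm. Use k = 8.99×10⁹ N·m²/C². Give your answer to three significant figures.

2.14×10⁵ V

The total potential is the scalar sum of each charge's contribution, V = Σ kqᵢ/rᵢ.
Distances from the field point to each charge: r₁ = 0.244 m, r₂ = 1.34 m.
V = k[(4.38×10⁻⁶)/(0.244) + (7.80×10⁻⁶)/(1.34)] = 2.14×10⁵ V.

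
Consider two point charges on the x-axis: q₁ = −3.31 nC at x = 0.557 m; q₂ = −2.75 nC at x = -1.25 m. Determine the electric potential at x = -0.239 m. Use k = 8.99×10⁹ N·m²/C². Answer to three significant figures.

Electric potential is a scalar, so the contributions from each charge add algebraically: V = Σ kqᵢ/rᵢ.
Distances from the field point to each charge: r₁ = 0.796 m, r₂ = 1.01 m.
V = k[(-3.31×10⁻⁹)/(0.796) + (-2.75×10⁻⁹)/(1.01)] = -61.8 V.

-61.8 V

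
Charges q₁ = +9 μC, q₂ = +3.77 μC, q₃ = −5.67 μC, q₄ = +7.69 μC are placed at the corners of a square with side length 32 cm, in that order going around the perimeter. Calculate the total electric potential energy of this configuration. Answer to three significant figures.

0.634 J

The work to assemble the configuration equals its total potential energy, U = Σ kqᵢqⱼ/rᵢⱼ over all pairs.
The four side pairs have separation 0.320 m and the two diagonal pairs 0.453 m.
Summing all 6 pair terms gives U = 0.634 J.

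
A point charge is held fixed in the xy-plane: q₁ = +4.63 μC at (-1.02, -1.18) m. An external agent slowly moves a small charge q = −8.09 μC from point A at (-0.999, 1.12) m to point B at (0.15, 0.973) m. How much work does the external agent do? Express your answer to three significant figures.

8.98×10⁻³ J

For quasistatic motion the external work equals the change in potential energy: W_ext = qΔV = q(V_B − V_A).
At A: distance to the source charge is 2.30 m; V_A = kq₁/r = 1.81×10⁴ V.
At B: distance to the source charge is 2.45 m; V_B = kq₁/r = 1.70×10⁴ V.
ΔV = V_B − V_A = -1110 V.
W_ext = qΔV = (-8.09×10⁻⁶ C)(-1110 V) = 8.98×10⁻³ J.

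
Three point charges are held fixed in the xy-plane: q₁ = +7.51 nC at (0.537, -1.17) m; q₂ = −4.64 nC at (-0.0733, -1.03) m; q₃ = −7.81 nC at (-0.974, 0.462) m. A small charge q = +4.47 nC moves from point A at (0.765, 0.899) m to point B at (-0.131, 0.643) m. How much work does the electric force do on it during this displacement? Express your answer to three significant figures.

2.00×10⁻⁷ J

The work done by the electric force is W_field = −ΔU = −q(V_B − V_A) = q(V_A − V_B).
At A: distances to the source charges are 2.08 m, 2.10 m, 1.79 m; V_A = Σ kqᵢ/rᵢ = -26.6 V.
At B: distances to the source charges are 1.93 m, 1.67 m, 0.862 m; V_B = Σ kqᵢ/rᵢ = -71.4 V.
ΔV = V_B − V_A = -44.9 V.
W_field = −qΔV = −(4.47×10⁻⁹ C)(-44.9 V) = 2.00×10⁻⁷ J.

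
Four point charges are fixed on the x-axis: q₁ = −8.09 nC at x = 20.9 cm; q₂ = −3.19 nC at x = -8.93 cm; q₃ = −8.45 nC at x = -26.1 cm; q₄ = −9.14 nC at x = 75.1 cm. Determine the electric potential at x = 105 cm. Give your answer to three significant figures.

Electric potential is a scalar, so the contributions from each charge add algebraically: V = Σ kqᵢ/rᵢ.
Distances from the field point to each charge: r₁ = 0.841 m, r₂ = 1.14 m, r₃ = 1.31 m, r₄ = 0.299 m.
V = k[(-8.09×10⁻⁹)/(0.841) + (-3.19×10⁻⁹)/(1.14) + (-8.45×10⁻⁹)/(1.31) + (-9.14×10⁻⁹)/(0.299)] = -444 V.

-444 V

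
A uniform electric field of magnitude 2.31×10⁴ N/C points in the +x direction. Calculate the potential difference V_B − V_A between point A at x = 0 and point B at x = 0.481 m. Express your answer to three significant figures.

In a uniform field, potential decreases in the direction of E: V_B − V_A = −E·Δx.
V_B − V_A = −(2.31×10⁴ V/m)(0.481 m) = -1.11×10⁴ V.

-1.11×10⁴ V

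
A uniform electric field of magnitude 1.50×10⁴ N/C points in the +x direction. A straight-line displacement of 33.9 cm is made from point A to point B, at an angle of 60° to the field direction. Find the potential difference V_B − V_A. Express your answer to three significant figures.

Only the component of displacement along E changes the potential: ΔV = −E·d·cosθ.
ΔV = −(1.50×10⁴ V/m)(0.339 m)cos60° = -2540 V.

-2540 V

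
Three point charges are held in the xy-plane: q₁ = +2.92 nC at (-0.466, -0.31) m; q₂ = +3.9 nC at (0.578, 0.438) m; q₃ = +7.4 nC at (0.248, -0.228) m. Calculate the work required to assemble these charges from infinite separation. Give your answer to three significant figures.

The assembly work is the sum of pairwise potential energies, U = Σ_{i<j} kqᵢqⱼ/rᵢⱼ.
Pair separations: r₁₂ = 1.28 m, r₁₃ = 0.719 m, r₂₃ = 0.743 m.
U = (7.97×10⁻⁸) + (2.70×10⁻⁷) + (3.49×10⁻⁷) = 6.99×10⁻⁷ J.

6.99×10⁻⁷ J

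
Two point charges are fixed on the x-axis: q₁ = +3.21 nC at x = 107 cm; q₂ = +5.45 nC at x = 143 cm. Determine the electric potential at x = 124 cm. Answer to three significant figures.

428 V

The total potential is the scalar sum of each charge's contribution, V = Σ kqᵢ/rᵢ.
Distances from the field point to each charge: r₁ = 0.170 m, r₂ = 0.190 m.
V = k[(3.21×10⁻⁹)/(0.170) + (5.45×10⁻⁹)/(0.190)] = 428 V.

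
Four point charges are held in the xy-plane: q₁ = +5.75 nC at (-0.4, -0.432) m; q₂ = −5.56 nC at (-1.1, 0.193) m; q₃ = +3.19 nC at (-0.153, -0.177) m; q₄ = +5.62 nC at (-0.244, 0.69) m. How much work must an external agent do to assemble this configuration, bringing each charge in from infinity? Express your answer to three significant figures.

1.59×10⁻⁷ J

The assembly work is the sum of pairwise potential energies, U = Σ_{i<j} kqᵢqⱼ/rᵢⱼ.
Pair separations: r₁₂ = 0.938 m, r₁₃ = 0.355 m, r₁₄ = 1.13 m, r₂₃ = 1.02 m, r₂₄ = 0.990 m, r₃₄ = 0.872 m.
Summing all 6 pair terms gives U = 1.59×10⁻⁷ J.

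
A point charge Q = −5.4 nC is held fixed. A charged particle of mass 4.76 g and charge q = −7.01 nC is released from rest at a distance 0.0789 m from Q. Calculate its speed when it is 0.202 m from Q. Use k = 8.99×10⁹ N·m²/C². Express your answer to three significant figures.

0.0332 m/s

Only the electrostatic force acts, so mechanical energy is conserved: ½mv² = U₁ − U₂ = kQq(1/r₁ − 1/r₂).
U₁ − U₂ = (8.99×10⁹ N·m²/C²)(-5.40×10⁻⁹ C)(-7.01×10⁻⁹ C)(1/0.0789 − 1/0.202) = 2.63×10⁻⁶ J.
v = √(2·2.63×10⁻⁶/4.76×10⁻³) = 0.0332 m/s.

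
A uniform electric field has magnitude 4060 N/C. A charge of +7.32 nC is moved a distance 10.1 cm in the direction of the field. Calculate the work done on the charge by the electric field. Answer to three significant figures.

3.00×10⁻⁶ J

The potential change for a displacement 10.1 cm in the direction of the field is ΔV = −Ed = -410 V.
W_field = −qΔV = 3.00×10⁻⁶ J.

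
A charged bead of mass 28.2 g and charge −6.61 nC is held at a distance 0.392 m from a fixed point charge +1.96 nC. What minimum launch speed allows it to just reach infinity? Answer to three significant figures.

To just escape, total mechanical energy must reach zero at infinity: ½mv²_min + U = 0, so ½mv²_min = −U = |kQq|/r.
|U| = |kQq|/r = (8.99×10⁹ N·m²/C²)(1.96×10⁻⁹)(6.61×10⁻⁹)/(0.392) = 2.97×10⁻⁷ J.
v_min = √(2|U|/m) = √(2·2.97×10⁻⁷/0.0282) = 4.59×10⁻³ m/s.

4.59×10⁻³ m/s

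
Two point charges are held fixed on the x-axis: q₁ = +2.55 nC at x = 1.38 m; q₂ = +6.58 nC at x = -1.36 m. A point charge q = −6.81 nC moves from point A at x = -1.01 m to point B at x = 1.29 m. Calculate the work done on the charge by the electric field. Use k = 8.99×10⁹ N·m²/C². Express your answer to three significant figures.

6.70×10⁻⁷ J

The work done by the electric force is W_field = −ΔU = −q(V_B − V_A) = q(V_A − V_B).
At A: distances to the source charges are 2.39 m, 0.350 m; V_A = Σ kqᵢ/rᵢ = 179 V.
At B: distances to the source charges are 0.0900 m, 2.65 m; V_B = Σ kqᵢ/rᵢ = 277 V.
ΔV = V_B − V_A = 98.4 V.
W_field = −qΔV = −(-6.81×10⁻⁹ C)(98.4 V) = 6.70×10⁻⁷ J.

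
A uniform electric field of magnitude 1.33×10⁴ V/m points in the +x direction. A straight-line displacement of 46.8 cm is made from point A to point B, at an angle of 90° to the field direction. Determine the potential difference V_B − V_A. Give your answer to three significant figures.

0 V

Only the component of displacement along E changes the potential: ΔV = −E·d·cosθ.
ΔV = −(1.33×10⁴ V/m)(0.468 m)cos90° = 0 V.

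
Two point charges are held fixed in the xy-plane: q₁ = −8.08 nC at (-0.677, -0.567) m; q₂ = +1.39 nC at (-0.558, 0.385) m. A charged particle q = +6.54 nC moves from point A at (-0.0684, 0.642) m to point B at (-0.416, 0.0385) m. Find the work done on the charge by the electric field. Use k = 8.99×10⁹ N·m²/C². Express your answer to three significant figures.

2.99×10⁻⁷ J

The work done by the electric force is W_field = −ΔU = −q(V_B − V_A) = q(V_A − V_B).
At A: distances to the source charges are 1.35 m, 0.553 m; V_A = Σ kqᵢ/rᵢ = -31.1 V.
At B: distances to the source charges are 0.659 m, 0.374 m; V_B = Σ kqᵢ/rᵢ = -76.8 V.
ΔV = V_B − V_A = -45.7 V.
W_field = −qΔV = −(6.54×10⁻⁹ C)(-45.7 V) = 2.99×10⁻⁷ J.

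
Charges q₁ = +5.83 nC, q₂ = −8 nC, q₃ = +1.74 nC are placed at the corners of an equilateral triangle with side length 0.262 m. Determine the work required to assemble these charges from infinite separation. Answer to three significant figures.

The assembly work is the sum of pairwise potential energies, U = Σ_{i<j} kqᵢqⱼ/rᵢⱼ.
All three pair separations equal the side length, 0.262 m.
U = (-1.60×10⁻⁶) + (3.48×10⁻⁷) + (-4.78×10⁻⁷) = -1.73×10⁻⁶ J.

-1.73×10⁻⁶ J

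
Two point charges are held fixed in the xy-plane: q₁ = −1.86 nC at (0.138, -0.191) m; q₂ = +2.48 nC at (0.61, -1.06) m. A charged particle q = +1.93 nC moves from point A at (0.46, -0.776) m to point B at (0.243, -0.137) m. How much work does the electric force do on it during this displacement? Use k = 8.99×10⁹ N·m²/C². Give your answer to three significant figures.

The work done by the electric force is W_field = −ΔU = −q(V_B − V_A) = q(V_A − V_B).
At A: distances to the source charges are 0.668 m, 0.321 m; V_A = Σ kqᵢ/rᵢ = 44.4 V.
At B: distances to the source charges are 0.118 m, 0.993 m; V_B = Σ kqᵢ/rᵢ = -119 V.
ΔV = V_B − V_A = -164 V.
W_field = −qΔV = −(1.93×10⁻⁹ C)(-164 V) = 3.16×10⁻⁷ J.

3.16×10⁻⁷ J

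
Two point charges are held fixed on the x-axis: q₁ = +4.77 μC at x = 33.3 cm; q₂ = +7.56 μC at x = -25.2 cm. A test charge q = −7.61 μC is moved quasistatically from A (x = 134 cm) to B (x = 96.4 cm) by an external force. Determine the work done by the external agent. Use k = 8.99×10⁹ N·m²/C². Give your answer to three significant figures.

-0.294 J

For quasistatic motion the external work equals the change in potential energy: W_ext = qΔV = q(V_B − V_A).
At A: distances to the source charges are 1.01 m, 1.59 m; V_A = Σ kqᵢ/rᵢ = 8.53×10⁴ V.
At B: distances to the source charges are 0.631 m, 1.22 m; V_B = Σ kqᵢ/rᵢ = 1.24×10⁵ V.
ΔV = V_B − V_A = 3.86×10⁴ V.
W_ext = qΔV = (-7.61×10⁻⁶ C)(3.86×10⁴ V) = -0.294 J.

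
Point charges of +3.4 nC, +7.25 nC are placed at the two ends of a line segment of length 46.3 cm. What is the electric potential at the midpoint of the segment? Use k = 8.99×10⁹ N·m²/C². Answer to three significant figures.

414 V

The total potential is the scalar sum of each charge's contribution, V = Σ kqᵢ/rᵢ.
Each charge is 0.231 m from the midpoint.
V = k[(3.40×10⁻⁹)/(0.231) + (7.25×10⁻⁹)/(0.231)] = 414 V.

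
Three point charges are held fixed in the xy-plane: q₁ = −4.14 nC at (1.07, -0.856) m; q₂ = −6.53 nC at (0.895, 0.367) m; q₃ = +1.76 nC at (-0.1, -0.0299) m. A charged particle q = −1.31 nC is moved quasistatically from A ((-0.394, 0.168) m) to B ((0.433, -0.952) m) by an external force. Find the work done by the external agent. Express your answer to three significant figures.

8.35×10⁻⁸ J

For quasistatic motion the external work equals the change in potential energy: W_ext = qΔV = q(V_B − V_A).
At A: distances to the source charges are 1.79 m, 1.30 m, 0.354 m; V_A = Σ kqᵢ/rᵢ = -21.2 V.
At B: distances to the source charges are 0.644 m, 1.40 m, 1.07 m; V_B = Σ kqᵢ/rᵢ = -84.9 V.
ΔV = V_B − V_A = -63.7 V.
W_ext = qΔV = (-1.31×10⁻⁹ C)(-63.7 V) = 8.35×10⁻⁸ J.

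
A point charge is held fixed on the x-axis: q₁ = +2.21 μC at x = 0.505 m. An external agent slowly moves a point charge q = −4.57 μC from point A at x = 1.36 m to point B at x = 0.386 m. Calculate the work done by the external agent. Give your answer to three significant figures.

-0.657 J

For quasistatic motion the external work equals the change in potential energy: W_ext = qΔV = q(V_B − V_A).
At A: distance to the source charge is 0.855 m; V_A = kq₁/r = 2.32×10⁴ V.
At B: distance to the source charge is 0.119 m; V_B = kq₁/r = 1.67×10⁵ V.
ΔV = V_B − V_A = 1.44×10⁵ V.
W_ext = qΔV = (-4.57×10⁻⁶ C)(1.44×10⁵ V) = -0.657 J.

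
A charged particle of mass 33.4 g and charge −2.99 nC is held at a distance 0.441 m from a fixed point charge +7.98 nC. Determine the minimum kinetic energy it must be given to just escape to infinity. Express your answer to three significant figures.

4.86×10⁻⁷ J

To just escape, total mechanical energy must reach zero at infinity: ½mv²_min + U = 0, so ½mv²_min = −U = |kQq|/r.
|U| = |kQq|/r = (8.99×10⁹ N·m²/C²)(7.98×10⁻⁹)(2.99×10⁻⁹)/(0.441) = 4.86×10⁻⁷ J.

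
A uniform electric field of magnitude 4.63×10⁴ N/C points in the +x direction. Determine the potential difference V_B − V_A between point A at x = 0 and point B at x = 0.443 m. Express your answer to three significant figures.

-2.05×10⁴ V

In a uniform field, potential decreases in the direction of E: V_B − V_A = −E·Δx.
V_B − V_A = −(4.63×10⁴ V/m)(0.443 m) = -2.05×10⁴ V.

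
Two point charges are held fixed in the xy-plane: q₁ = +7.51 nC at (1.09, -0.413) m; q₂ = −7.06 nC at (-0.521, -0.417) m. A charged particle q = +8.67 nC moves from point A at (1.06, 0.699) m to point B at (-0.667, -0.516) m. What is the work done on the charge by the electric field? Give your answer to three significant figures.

The work done by the electric force is W_field = −ΔU = −q(V_B − V_A) = q(V_A − V_B).
At A: distances to the source charges are 1.11 m, 1.94 m; V_A = Σ kqᵢ/rᵢ = 27.9 V.
At B: distances to the source charges are 1.76 m, 0.176 m; V_B = Σ kqᵢ/rᵢ = -321 V.
ΔV = V_B − V_A = -349 V.
W_field = −qΔV = −(8.67×10⁻⁹ C)(-349 V) = 3.03×10⁻⁶ J.

3.03×10⁻⁶ J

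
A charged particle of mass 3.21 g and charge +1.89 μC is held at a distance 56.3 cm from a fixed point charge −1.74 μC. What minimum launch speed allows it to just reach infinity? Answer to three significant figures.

5.72 m/s

To just escape, total mechanical energy must reach zero at infinity: ½mv²_min + U = 0, so ½mv²_min = −U = |kQq|/r.
|U| = |kQq|/r = (8.99×10⁹ N·m²/C²)(1.74×10⁻⁶)(1.89×10⁻⁶)/(0.563) = 0.0525 J.
v_min = √(2|U|/m) = √(2·0.0525/3.21×10⁻³) = 5.72 m/s.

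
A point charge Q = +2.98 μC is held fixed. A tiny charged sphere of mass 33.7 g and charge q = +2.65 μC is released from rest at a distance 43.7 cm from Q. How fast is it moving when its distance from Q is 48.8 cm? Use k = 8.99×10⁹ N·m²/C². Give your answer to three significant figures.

1.00 m/s

Only the electrostatic force acts, so mechanical energy is conserved: ½mv² = U₁ − U₂ = kQq(1/r₁ − 1/r₂).
U₁ − U₂ = (8.99×10⁹ N·m²/C²)(2.98×10⁻⁶ C)(2.65×10⁻⁶ C)(1/0.437 − 1/0.488) = 0.0170 J.
v = √(2·0.0170/0.0337) = 1.00 m/s.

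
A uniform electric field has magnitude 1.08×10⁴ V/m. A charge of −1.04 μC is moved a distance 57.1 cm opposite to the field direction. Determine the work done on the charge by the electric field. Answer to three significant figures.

The potential change for a displacement 57.1 cm opposite to the field direction is ΔV = +Ed = 6170 V.
W_field = −qΔV = 6.41×10⁻³ J.

6.41×10⁻³ J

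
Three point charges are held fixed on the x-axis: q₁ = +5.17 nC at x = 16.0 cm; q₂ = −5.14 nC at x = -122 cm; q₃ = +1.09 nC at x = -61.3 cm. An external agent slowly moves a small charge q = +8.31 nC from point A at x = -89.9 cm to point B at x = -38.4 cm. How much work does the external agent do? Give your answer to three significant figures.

1.15×10⁻⁶ J

For quasistatic motion the external work equals the change in potential energy: W_ext = qΔV = q(V_B − V_A).
At A: distances to the source charges are 1.06 m, 0.321 m, 0.286 m; V_A = Σ kqᵢ/rᵢ = -65.8 V.
At B: distances to the source charges are 0.544 m, 0.836 m, 0.229 m; V_B = Σ kqᵢ/rᵢ = 73.0 V.
ΔV = V_B − V_A = 139 V.
W_ext = qΔV = (8.31×10⁻⁹ C)(139 V) = 1.15×10⁻⁶ J.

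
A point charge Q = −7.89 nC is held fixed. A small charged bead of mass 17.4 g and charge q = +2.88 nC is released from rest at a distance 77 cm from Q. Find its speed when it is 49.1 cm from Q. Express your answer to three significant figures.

Only the electrostatic force acts, so mechanical energy is conserved: ½mv² = U₁ − U₂ = kQq(1/r₁ − 1/r₂).
U₁ − U₂ = (8.99×10⁹ N·m²/C²)(-7.89×10⁻⁹ C)(2.88×10⁻⁹ C)(1/0.770 − 1/0.491) = 1.51×10⁻⁷ J.
v = √(2·1.51×10⁻⁷/0.0174) = 4.16×10⁻³ m/s.

4.16×10⁻³ m/s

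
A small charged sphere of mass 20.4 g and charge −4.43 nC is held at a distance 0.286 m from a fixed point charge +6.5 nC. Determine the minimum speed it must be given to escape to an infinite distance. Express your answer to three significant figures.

9.42×10⁻³ m/s

To just escape, total mechanical energy must reach zero at infinity: ½mv²_min + U = 0, so ½mv²_min = −U = |kQq|/r.
|U| = |kQq|/r = (8.99×10⁹ N·m²/C²)(6.50×10⁻⁹)(4.43×10⁻⁹)/(0.286) = 9.05×10⁻⁷ J.
v_min = √(2|U|/m) = √(2·9.05×10⁻⁷/0.0204) = 9.42×10⁻³ m/s.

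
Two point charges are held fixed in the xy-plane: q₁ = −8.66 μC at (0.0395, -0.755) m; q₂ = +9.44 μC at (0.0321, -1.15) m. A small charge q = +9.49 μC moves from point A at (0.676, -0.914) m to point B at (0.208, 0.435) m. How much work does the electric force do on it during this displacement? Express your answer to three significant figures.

0.158 J

The work done by the electric force is W_field = −ΔU = −q(V_B − V_A) = q(V_A − V_B).
At A: distances to the source charges are 0.656 m, 0.686 m; V_A = Σ kqᵢ/rᵢ = 5080 V.
At B: distances to the source charges are 1.20 m, 1.59 m; V_B = Σ kqᵢ/rᵢ = -1.16×10⁴ V.
ΔV = V_B − V_A = -1.66×10⁴ V.
W_field = −qΔV = −(9.49×10⁻⁶ C)(-1.66×10⁴ V) = 0.158 J.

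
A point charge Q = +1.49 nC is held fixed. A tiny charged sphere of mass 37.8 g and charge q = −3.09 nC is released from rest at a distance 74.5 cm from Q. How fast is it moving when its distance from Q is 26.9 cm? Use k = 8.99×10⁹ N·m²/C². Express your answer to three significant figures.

2.28×10⁻³ m/s

Only the electrostatic force acts, so mechanical energy is conserved: ½mv² = U₁ − U₂ = kQq(1/r₁ − 1/r₂).
U₁ − U₂ = (8.99×10⁹ N·m²/C²)(1.49×10⁻⁹ C)(-3.09×10⁻⁹ C)(1/0.745 − 1/0.269) = 9.83×10⁻⁸ J.
v = √(2·9.83×10⁻⁸/0.0378) = 2.28×10⁻³ m/s.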